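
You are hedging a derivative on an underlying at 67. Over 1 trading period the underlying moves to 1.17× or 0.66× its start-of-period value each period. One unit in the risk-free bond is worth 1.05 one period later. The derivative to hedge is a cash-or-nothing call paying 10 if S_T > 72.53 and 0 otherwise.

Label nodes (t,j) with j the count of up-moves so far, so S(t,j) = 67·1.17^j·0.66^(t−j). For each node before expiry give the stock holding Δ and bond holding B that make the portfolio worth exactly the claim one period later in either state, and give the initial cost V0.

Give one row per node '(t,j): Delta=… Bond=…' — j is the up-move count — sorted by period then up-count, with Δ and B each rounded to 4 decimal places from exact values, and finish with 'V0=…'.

Since d<R<u, set p* = (R−d)/(u−d) = 0.7647; price each node as the discounted p*-expectation of its children.
Terminal payoffs: V(1,0)=0.0000, V(1,1)=10.0000
Node (0,0) S=67.0000: V=(p*·10.0000+(1−p*)·0.0000)/1.05=7.2829; Δ=(10.0000−0.0000)/(78.3900−44.2200)=0.2927; B=V−Δ·S=-12.3249
Root portfolio cost Δ·67+B reproduces V0=7.2829.

(0,0): Delta=0.2927 Bond=-12.3249
V0=7.2829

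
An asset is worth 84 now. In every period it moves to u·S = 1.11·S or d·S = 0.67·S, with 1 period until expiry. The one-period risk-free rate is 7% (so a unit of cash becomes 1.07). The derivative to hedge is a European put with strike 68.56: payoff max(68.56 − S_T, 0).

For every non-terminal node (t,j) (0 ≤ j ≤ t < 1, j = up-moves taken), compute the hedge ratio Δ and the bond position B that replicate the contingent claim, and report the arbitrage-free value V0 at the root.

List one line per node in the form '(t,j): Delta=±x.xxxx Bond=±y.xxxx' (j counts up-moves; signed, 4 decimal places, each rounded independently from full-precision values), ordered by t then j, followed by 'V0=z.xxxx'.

The replicating-portfolio and risk-neutral prices coincide; use p* = (1.07−0.67)/(1.11−0.67) = 0.9091 for the latter.
Terminal payoffs: V(1,0)=12.2800, V(1,1)=0.0000
Node (0,0) S=84.0000: V=(p*·0.0000+(1−p*)·12.2800)/1.07=1.0433; Δ=(0.0000−12.2800)/(93.2400−56.2800)=-0.3323; B=V−Δ·S=28.9524
The time-0 hedge costs 1.0433, which is the no-arbitrage price.

(0,0): Delta=-0.3323 Bond=28.9524
V0=1.0433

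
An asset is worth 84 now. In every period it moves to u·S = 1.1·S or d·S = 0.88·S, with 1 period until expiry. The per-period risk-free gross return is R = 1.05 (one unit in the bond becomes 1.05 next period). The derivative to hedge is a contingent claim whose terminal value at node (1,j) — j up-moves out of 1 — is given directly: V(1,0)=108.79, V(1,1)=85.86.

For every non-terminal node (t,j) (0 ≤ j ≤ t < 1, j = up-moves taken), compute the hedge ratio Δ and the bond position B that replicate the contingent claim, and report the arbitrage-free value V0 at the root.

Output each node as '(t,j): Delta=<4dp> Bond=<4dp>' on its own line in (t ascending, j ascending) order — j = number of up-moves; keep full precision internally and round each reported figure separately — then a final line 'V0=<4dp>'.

The replicating-portfolio and risk-neutral prices coincide; use p* = (1.05−0.88)/(1.1−0.88) = 0.7727 for the latter.
At expiry t=1: V(1,0)=108.7900, V(1,1)=85.8600
  t=0,j=0: stock 84.0000 → up 92.4000 (V=85.8600), down 73.9200 (V=108.7900). Price 86.7346; hedge Δ=-1.2408, bond B=190.9619.
The time-0 hedge costs 86.7346, which is the no-arbitrage price.

(0,0): Delta=-1.2408 Bond=190.9619
V0=86.7346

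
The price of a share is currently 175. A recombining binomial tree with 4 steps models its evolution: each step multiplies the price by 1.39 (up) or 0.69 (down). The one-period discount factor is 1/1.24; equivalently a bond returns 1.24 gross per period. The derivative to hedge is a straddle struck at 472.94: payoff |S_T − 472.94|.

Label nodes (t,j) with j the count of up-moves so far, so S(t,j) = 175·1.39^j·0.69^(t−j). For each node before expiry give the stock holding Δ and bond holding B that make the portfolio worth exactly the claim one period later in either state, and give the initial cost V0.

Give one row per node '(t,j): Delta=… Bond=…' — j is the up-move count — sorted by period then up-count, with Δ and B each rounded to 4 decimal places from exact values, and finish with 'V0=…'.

(0,0): Delta=-0.2510 Bond=127.1000
(1,0): Delta=-1.0000 Bond=248.0510
(1,1): Delta=-0.1495 Bond=132.9366
(2,0): Delta=-1.0000 Bond=307.5832
(2,1): Delta=-1.0000 Bond=307.5832
(2,2): Delta=-0.0344 Bond=125.9118
(3,0): Delta=-1.0000 Bond=381.4032
(3,1): Delta=-1.0000 Bond=381.4032
(3,2): Delta=-1.0000 Bond=381.4032
(3,3): Delta=0.0963 Bond=94.6926
V0=83.1826

The replicating-portfolio and risk-neutral prices coincide; use p* = (1.24−0.69)/(1.39−0.69) = 0.7857 for the latter.
At expiry t=4: V(4,0)=433.2725, V(4,1)=393.0302, V(4,2)=311.9623, V(4,3)=148.6515, V(4,4)=180.3368
Node (3,0) S=57.4891: V=(p*·393.0302+(1−p*)·433.2725)/1.24=323.9142; Δ=(393.0302−433.2725)/(79.9098−39.6675)=-1.0000; B=V−Δ·S=381.4032
Node (3,1) S=115.8113: V=(p*·311.9623+(1−p*)·393.0302)/1.24=265.5919; Δ=(311.9623−393.0302)/(160.9777−79.9098)=-1.0000; B=V−Δ·S=381.4032
Node (3,2) S=233.3011: V=(p*·148.6515+(1−p*)·311.9623)/1.24=148.1022; Δ=(148.6515−311.9623)/(324.2885−160.9777)=-1.0000; B=V−Δ·S=381.4032
Node (3,3) S=469.9833: V=(p*·180.3368+(1−p*)·148.6515)/1.24=139.9573; Δ=(180.3368−148.6515)/(653.2768−324.2885)=0.0963; B=V−Δ·S=94.6926
Node (2,0) S=83.3175: V=(p*·265.5919+(1−p*)·323.9142)/1.24=224.2657; Δ=(265.5919−323.9142)/(115.8113−57.4891)=-1.0000; B=V−Δ·S=307.5832
Node (2,1) S=167.8425: V=(p*·148.1022+(1−p*)·265.5919)/1.24=139.7407; Δ=(148.1022−265.5919)/(233.3011−115.8113)=-1.0000; B=V−Δ·S=307.5832
Node (2,2) S=338.1175: V=(p*·139.9573+(1−p*)·148.1022)/1.24=114.2763; Δ=(139.9573−148.1022)/(469.9833−233.3011)=-0.0344; B=V−Δ·S=125.9118
Node (1,0) S=120.7500: V=(p*·139.7407+(1−p*)·224.2657)/1.24=127.3010; Δ=(139.7407−224.2657)/(167.8425−83.3175)=-1.0000; B=V−Δ·S=248.0510
Node (1,1) S=243.2500: V=(p*·114.2763+(1−p*)·139.7407)/1.24=96.5589; Δ=(114.2763−139.7407)/(338.1175−167.8425)=-0.1495; B=V−Δ·S=132.9366
Node (0,0) S=175.0000: V=(p*·96.5589+(1−p*)·127.3010)/1.24=83.1826; Δ=(96.5589−127.3010)/(243.2500−120.7500)=-0.2510; B=V−Δ·S=127.1000
Each (Δ,B) replicates both successor values, so the strategy is self-financing and V0 is arbitrage-free.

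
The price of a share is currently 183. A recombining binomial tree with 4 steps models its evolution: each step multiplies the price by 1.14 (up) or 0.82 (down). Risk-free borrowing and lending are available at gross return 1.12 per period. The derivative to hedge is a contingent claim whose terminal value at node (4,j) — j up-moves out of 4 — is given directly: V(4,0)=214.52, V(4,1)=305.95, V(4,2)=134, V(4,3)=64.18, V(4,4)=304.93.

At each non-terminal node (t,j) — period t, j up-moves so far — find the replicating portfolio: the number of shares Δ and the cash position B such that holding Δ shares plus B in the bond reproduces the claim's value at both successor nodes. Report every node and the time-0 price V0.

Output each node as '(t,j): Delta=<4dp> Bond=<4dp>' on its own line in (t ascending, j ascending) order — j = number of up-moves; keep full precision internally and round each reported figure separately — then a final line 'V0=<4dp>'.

(0,0): Delta=2.2486 Bond=-251.4627
(1,0): Delta=-1.3474 Bond=257.9730
(1,1): Delta=2.4211 Bond=-317.6123
(2,0): Delta=-3.5258 Bond=556.9799
(2,1): Delta=-1.2429 Bond=271.0598
(2,2): Delta=2.5967 Bond=-397.5115
(3,0): Delta=2.8317 Bond=-17.6512
(3,1): Delta=-3.8306 Bond=666.5820
(3,2): Delta=-1.1188 Bond=279.3873
(3,3): Delta=2.7749 Bond=-493.5195
V0=160.0333

No-arbitrage ⇒ martingale measure with p* = (R−d)/(u−d) = 0.9375.
At expiry t=4: V(4,0)=214.5200, V(4,1)=305.9500, V(4,2)=134.0000, V(4,3)=64.1800, V(4,4)=304.9300
Node (3,0) S=100.9003: V=(p*·305.9500+(1−p*)·214.5200)/1.12=268.0675; Δ=(305.9500−214.5200)/(115.0264−82.7383)=2.8317; B=V−Δ·S=-17.6512
Node (3,1) S=140.2761: V=(p*·134.0000+(1−p*)·305.9500)/1.12=129.2383; Δ=(134.0000−305.9500)/(159.9147−115.0264)=-3.8306; B=V−Δ·S=666.5820
Node (3,2) S=195.0180: V=(p*·64.1800+(1−p*)·134.0000)/1.12=61.1998; Δ=(64.1800−134.0000)/(222.3205−159.9147)=-1.1188; B=V−Δ·S=279.3873
Node (3,3) S=271.1226: V=(p*·304.9300+(1−p*)·64.1800)/1.12=258.8242; Δ=(304.9300−64.1800)/(309.0797−222.3205)=2.7749; B=V−Δ·S=-493.5195
Node (2,0) S=123.0492: V=(p*·129.2383+(1−p*)·268.0675)/1.12=123.1385; Δ=(129.2383−268.0675)/(140.2761−100.9003)=-3.5258; B=V−Δ·S=556.9799
Node (2,1) S=171.0684: V=(p*·61.1998+(1−p*)·129.2383)/1.12=58.4394; Δ=(61.1998−129.2383)/(195.0180−140.2761)=-1.2429; B=V−Δ·S=271.0598
Node (2,2) S=237.8268: V=(p*·258.8242+(1−p*)·61.1998)/1.12=220.0649; Δ=(258.8242−61.1998)/(271.1226−195.0180)=2.5967; B=V−Δ·S=-397.5115
Node (1,0) S=150.0600: V=(p*·58.4394+(1−p*)·123.1385)/1.12=55.7885; Δ=(58.4394−123.1385)/(171.0684−123.0492)=-1.3474; B=V−Δ·S=257.9730
Node (1,1) S=208.6200: V=(p*·220.0649+(1−p*)·58.4394)/1.12=187.4672; Δ=(220.0649−58.4394)/(237.8268−171.0684)=2.4211; B=V−Δ·S=-317.6123
Node (0,0) S=183.0000: V=(p*·187.4672+(1−p*)·55.7885)/1.12=160.0333; Δ=(187.4672−55.7885)/(208.6200−150.0600)=2.2486; B=V−Δ·S=-251.4627
Self-financing check: at every node Δ·S+B equals the discounted successor values.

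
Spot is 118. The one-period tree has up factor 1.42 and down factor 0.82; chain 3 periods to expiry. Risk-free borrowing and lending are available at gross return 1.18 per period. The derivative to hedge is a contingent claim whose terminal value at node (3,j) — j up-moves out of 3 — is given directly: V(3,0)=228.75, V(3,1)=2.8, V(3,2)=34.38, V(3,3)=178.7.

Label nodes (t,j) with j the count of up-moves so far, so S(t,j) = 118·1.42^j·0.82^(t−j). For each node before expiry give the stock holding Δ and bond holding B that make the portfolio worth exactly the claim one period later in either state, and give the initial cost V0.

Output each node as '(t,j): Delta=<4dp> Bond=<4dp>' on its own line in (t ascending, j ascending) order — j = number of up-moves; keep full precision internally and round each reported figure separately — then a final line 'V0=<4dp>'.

Under the risk-neutral measure, an up-move has probability p* = (R−d)/(u−d) = 0.6000 and values discount at R = 1.18.
At expiry t=3: V(3,0)=228.7500, V(3,1)=2.8000, V(3,2)=34.3800, V(3,3)=178.7000
  t=2,j=0: stock 79.3432 → up 112.6673 (V=2.8000), down 65.0614 (V=228.7500). Price 78.9661; hedge Δ=-4.7463, bond B=455.5494.
  t=2,j=1: stock 137.3992 → up 195.1069 (V=34.3800), down 112.6673 (V=2.8000). Price 18.4305; hedge Δ=0.3831, bond B=-34.2028.
  t=2,j=2: stock 237.9352 → up 337.8680 (V=178.7000), down 195.1069 (V=34.3800). Price 102.5186; hedge Δ=1.0109, bond B=-138.0147.
  t=1,j=0: stock 96.7600 → up 137.3992 (V=18.4305), down 79.3432 (V=78.9661). Price 36.1396; hedge Δ=-1.0427, bond B=137.0323.
  t=1,j=1: stock 167.5600 → up 237.9352 (V=102.5186), down 137.3992 (V=18.4305). Price 58.3758; hedge Δ=0.8364, bond B=-81.7711.
  t=0,j=0: stock 118.0000 → up 167.5600 (V=58.3758), down 96.7600 (V=36.1396). Price 41.9333; hedge Δ=0.3141, bond B=4.8731.
Self-financing check: at every node Δ·S+B equals the discounted successor values.

(0,0): Delta=0.3141 Bond=4.8731
(1,0): Delta=-1.0427 Bond=137.0323
(1,1): Delta=0.8364 Bond=-81.7711
(2,0): Delta=-4.7463 Bond=455.5494
(2,1): Delta=0.3831 Bond=-34.2028
(2,2): Delta=1.0109 Bond=-138.0147
V0=41.9333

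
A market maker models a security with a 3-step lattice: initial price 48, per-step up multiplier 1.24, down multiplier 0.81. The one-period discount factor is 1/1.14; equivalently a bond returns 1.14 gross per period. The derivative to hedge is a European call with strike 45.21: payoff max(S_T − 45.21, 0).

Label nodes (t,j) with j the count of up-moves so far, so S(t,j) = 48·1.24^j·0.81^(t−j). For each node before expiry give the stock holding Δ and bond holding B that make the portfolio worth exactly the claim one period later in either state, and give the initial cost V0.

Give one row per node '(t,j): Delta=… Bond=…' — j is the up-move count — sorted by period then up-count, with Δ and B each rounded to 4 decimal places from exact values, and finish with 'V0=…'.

Under the risk-neutral measure, an up-move has probability p* = (R−d)/(u−d) = 0.7674 and values discount at R = 1.14.
At expiry t=3: V(3,0)=0.0000, V(3,1)=0.0000, V(3,2)=14.5719, V(3,3)=46.3080
  t=2,j=0: stock 31.4928 → up 39.0511 (V=0.0000), down 25.5092 (V=0.0000). Price 0.0000; hedge Δ=0.0000, bond B=0.0000.
  t=2,j=1: stock 48.2112 → up 59.7819 (V=14.5719), down 39.0511 (V=0.0000). Price 9.8097; hedge Δ=0.7029, bond B=-24.0784.
  t=2,j=2: stock 73.8048 → up 91.5180 (V=46.3080), down 59.7819 (V=14.5719). Price 34.1469; hedge Δ=1.0000, bond B=-39.6579.
  t=1,j=0: stock 38.8800 → up 48.2112 (V=9.8097), down 31.4928 (V=0.0000). Price 6.6038; hedge Δ=0.5868, bond B=-16.2094.
  t=1,j=1: stock 59.5200 → up 73.8048 (V=34.1469), down 48.2112 (V=9.8097). Price 24.9887; hedge Δ=0.9509, bond B=-31.6094.
  t=0,j=0: stock 48.0000 → up 59.5200 (V=24.9887), down 38.8800 (V=6.6038). Price 18.1694; hedge Δ=0.8907, bond B=-24.5860.
Root portfolio cost Δ·48+B reproduces V0=18.1694.

(0,0): Delta=0.8907 Bond=-24.5860
(1,0): Delta=0.5868 Bond=-16.2094
(1,1): Delta=0.9509 Bond=-31.6094
(2,0): Delta=0.0000 Bond=0.0000
(2,1): Delta=0.7029 Bond=-24.0784
(2,2): Delta=1.0000 Bond=-39.6579
V0=18.1694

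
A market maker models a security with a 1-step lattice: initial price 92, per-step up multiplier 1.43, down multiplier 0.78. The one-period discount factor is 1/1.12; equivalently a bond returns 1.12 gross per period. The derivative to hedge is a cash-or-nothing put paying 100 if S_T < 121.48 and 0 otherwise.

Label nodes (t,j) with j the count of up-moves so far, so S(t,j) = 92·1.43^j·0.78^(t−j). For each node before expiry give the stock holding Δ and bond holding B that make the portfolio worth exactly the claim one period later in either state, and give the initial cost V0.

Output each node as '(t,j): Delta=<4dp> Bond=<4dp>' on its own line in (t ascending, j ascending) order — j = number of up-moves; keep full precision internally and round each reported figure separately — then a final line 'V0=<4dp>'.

(0,0): Delta=-1.6722 Bond=196.4286
V0=42.5824

Under the risk-neutral measure, an up-move has probability p* = (R−d)/(u−d) = 0.5231 and values discount at R = 1.12.
Terminal payoffs: V(1,0)=100.0000, V(1,1)=0.0000
(0,0): S=92.0000. Δ = (V_up−V_dn)/(S_up−S_dn) = (0.0000−100.0000)/(131.5600−71.7600) = -1.6722. V = [p*·0.0000 + (1−p*)·100.0000]/1.12 = 42.5824. B = V − Δ·S = 196.4286.
The time-0 hedge costs 42.5824, which is the no-arbitrage price.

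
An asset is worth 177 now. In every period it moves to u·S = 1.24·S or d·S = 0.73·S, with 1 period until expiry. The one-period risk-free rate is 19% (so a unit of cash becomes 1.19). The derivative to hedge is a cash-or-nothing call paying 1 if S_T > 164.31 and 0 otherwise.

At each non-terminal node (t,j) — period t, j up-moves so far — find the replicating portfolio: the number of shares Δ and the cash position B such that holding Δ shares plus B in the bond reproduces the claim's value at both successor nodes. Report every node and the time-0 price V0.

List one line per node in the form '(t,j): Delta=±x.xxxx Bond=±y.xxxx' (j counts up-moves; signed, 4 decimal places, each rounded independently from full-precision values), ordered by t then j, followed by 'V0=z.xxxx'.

Risk-neutral probability p* = (R−d)/(u−d) = (1.19−0.73)/(1.24−0.73) = 0.9020.
At expiry t=1: V(1,0)=0.0000, V(1,1)=1.0000
(0,0): S=177.0000. Δ = (V_up−V_dn)/(S_up−S_dn) = (1.0000−0.0000)/(219.4800−129.2100) = 0.0111. V = [p*·1.0000 + (1−p*)·0.0000]/1.19 = 0.7580. B = V − Δ·S = -1.2028.
Check: Δ(0,0)·S0 + B(0,0) = 0.7580 = V0.

(0,0): Delta=0.0111 Bond=-1.2028
V0=0.7580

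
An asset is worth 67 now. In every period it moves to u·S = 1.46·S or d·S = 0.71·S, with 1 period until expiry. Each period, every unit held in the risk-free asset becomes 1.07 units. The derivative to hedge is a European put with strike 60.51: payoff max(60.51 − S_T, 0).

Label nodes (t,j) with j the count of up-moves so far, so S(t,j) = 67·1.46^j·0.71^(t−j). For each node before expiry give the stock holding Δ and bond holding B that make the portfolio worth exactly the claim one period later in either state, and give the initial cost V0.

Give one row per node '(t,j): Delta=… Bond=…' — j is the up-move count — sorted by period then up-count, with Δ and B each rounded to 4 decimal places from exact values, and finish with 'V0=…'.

Under the risk-neutral measure, an up-move has probability p* = (R−d)/(u−d) = 0.4800 and values discount at R = 1.07.
Payoff layer (t=1): V(1,0)=12.9400, V(1,1)=0.0000
  t=0,j=0: stock 67.0000 → up 97.8200 (V=0.0000), down 47.5700 (V=12.9400). Price 6.2886; hedge Δ=-0.2575, bond B=23.5419.
The time-0 hedge costs 6.2886, which is the no-arbitrage price.

(0,0): Delta=-0.2575 Bond=23.5419
V0=6.2886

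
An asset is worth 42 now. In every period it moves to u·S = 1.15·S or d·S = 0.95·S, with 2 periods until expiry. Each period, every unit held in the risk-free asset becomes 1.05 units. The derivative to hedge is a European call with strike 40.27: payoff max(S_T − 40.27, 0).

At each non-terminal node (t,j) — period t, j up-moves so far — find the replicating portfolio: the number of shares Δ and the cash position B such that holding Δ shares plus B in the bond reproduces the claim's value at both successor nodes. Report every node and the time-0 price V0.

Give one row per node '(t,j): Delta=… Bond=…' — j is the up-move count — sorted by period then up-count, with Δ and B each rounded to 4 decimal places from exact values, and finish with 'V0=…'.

(0,0): Delta=0.8659 Bond=-30.3588
(1,0): Delta=0.7036 Bond=-25.4012
(1,1): Delta=1.0000 Bond=-38.3524
V0=6.0102

Under the risk-neutral measure, an up-move has probability p* = (R−d)/(u−d) = 0.5000 and values discount at R = 1.05.
At expiry t=2: V(2,0)=0.0000, V(2,1)=5.6150, V(2,2)=15.2750
  t=1,j=0: stock 39.9000 → up 45.8850 (V=5.6150), down 37.9050 (V=0.0000). Price 2.6738; hedge Δ=0.7036, bond B=-25.4012.
  t=1,j=1: stock 48.3000 → up 55.5450 (V=15.2750), down 45.8850 (V=5.6150). Price 9.9476; hedge Δ=1.0000, bond B=-38.3524.
  t=0,j=0: stock 42.0000 → up 48.3000 (V=9.9476), down 39.9000 (V=2.6738). Price 6.0102; hedge Δ=0.8659, bond B=-30.3588.
Self-financing check: at every node Δ·S+B equals the discounted successor values.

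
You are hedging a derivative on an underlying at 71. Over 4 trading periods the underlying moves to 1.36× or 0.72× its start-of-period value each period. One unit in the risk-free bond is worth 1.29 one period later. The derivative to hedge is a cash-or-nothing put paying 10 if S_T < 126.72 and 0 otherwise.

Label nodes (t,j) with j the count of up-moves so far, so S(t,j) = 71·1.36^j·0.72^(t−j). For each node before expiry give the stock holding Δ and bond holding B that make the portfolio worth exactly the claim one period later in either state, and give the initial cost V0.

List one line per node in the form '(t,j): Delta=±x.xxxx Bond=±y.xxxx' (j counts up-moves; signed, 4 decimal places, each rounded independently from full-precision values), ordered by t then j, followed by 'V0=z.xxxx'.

No-arbitrage ⇒ martingale measure with p* = (R−d)/(u−d) = 0.8906.
Payoff layer (t=4): V(4,0)=10.0000, V(4,1)=10.0000, V(4,2)=10.0000, V(4,3)=0.0000, V(4,4)=0.0000
  t=3,j=0: stock 26.5006 → up 36.0408 (V=10.0000), down 19.0804 (V=10.0000). Price 7.7519; hedge Δ=0.0000, bond B=7.7519.
  t=3,j=1: stock 50.0567 → up 68.0771 (V=10.0000), down 36.0408 (V=10.0000). Price 7.7519; hedge Δ=0.0000, bond B=7.7519.
  t=3,j=2: stock 94.5516 → up 128.5901 (V=0.0000), down 68.0771 (V=10.0000). Price 0.8479; hedge Δ=-0.1653, bond B=16.4729.
  t=3,j=3: stock 178.5974 → up 242.8924 (V=0.0000), down 128.5901 (V=0.0000). Price 0.0000; hedge Δ=0.0000, bond B=0.0000.
  t=2,j=0: stock 36.8064 → up 50.0567 (V=7.7519), down 26.5006 (V=7.7519). Price 6.0093; hedge Δ=0.0000, bond B=6.0093.
  t=2,j=1: stock 69.5232 → up 94.5516 (V=0.8479), down 50.0567 (V=7.7519). Price 1.2426; hedge Δ=-0.1552, bond B=12.0302.
  t=2,j=2: stock 131.3216 → up 178.5974 (V=0.0000), down 94.5516 (V=0.8479). Price 0.0719; hedge Δ=-0.0101, bond B=1.3967.
  t=1,j=0: stock 51.1200 → up 69.5232 (V=1.2426), down 36.8064 (V=6.0093). Price 1.3674; hedge Δ=-0.1457, bond B=8.8153.
  t=1,j=1: stock 96.5600 → up 131.3216 (V=0.0719), down 69.5232 (V=1.2426). Price 0.1550; hedge Δ=-0.0189, bond B=1.9843.
  t=0,j=0: stock 71.0000 → up 96.5600 (V=0.1550), down 51.1200 (V=1.3674). Price 0.2229; hedge Δ=-0.0267, bond B=2.1174.
Check: Δ(0,0)·S0 + B(0,0) = 0.2229 = V0.

(0,0): Delta=-0.0267 Bond=2.1174
(1,0): Delta=-0.1457 Bond=8.8153
(1,1): Delta=-0.0189 Bond=1.9843
(2,0): Delta=0.0000 Bond=6.0093
(2,1): Delta=-0.1552 Bond=12.0302
(2,2): Delta=-0.0101 Bond=1.3967
(3,0): Delta=0.0000 Bond=7.7519
(3,1): Delta=0.0000 Bond=7.7519
(3,2): Delta=-0.1653 Bond=16.4729
(3,3): Delta=0.0000 Bond=0.0000
V0=0.2229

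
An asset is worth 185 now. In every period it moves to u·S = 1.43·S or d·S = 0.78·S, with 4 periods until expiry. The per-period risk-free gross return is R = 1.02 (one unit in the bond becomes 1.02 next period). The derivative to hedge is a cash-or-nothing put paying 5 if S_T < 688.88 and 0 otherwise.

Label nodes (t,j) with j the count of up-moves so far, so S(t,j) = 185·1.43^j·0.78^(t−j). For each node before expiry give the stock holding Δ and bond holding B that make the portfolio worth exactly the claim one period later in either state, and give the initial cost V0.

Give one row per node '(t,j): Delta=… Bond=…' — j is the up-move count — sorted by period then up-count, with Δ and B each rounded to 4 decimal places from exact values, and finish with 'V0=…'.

Risk-neutral probability p* = (R−d)/(u−d) = (1.02−0.78)/(1.43−0.78) = 0.3692.
Terminal values V(4,·): V(4,0)=5.0000, V(4,1)=5.0000, V(4,2)=5.0000, V(4,3)=5.0000, V(4,4)=0.0000
  t=3,j=0: stock 87.7921 → up 125.5427 (V=5.0000), down 68.4779 (V=5.0000). Price 4.9020; hedge Δ=0.0000, bond B=4.9020.
  t=3,j=1: stock 160.9522 → up 230.1617 (V=5.0000), down 125.5427 (V=5.0000). Price 4.9020; hedge Δ=0.0000, bond B=4.9020.
  t=3,j=2: stock 295.0791 → up 421.9631 (V=5.0000), down 230.1617 (V=5.0000). Price 4.9020; hedge Δ=0.0000, bond B=4.9020.
  t=3,j=3: stock 540.9783 → up 773.5990 (V=0.0000), down 421.9631 (V=5.0000). Price 3.0920; hedge Δ=-0.0142, bond B=10.7843.
  t=2,j=0: stock 112.5540 → up 160.9522 (V=4.9020), down 87.7921 (V=4.9020). Price 4.8058; hedge Δ=0.0000, bond B=4.8058.
  t=2,j=1: stock 206.3490 → up 295.0791 (V=4.9020), down 160.9522 (V=4.9020). Price 4.8058; hedge Δ=0.0000, bond B=4.8058.
  t=2,j=2: stock 378.3065 → up 540.9783 (V=3.0920), down 295.0791 (V=4.9020). Price 4.1507; hedge Δ=-0.0074, bond B=6.9352.
  t=1,j=0: stock 144.3000 → up 206.3490 (V=4.8058), down 112.5540 (V=4.8058). Price 4.7116; hedge Δ=0.0000, bond B=4.7116.
  t=1,j=1: stock 264.5500 → up 378.3065 (V=4.1507), down 206.3490 (V=4.8058). Price 4.4744; hedge Δ=-0.0038, bond B=5.4824.
  t=0,j=0: stock 185.0000 → up 264.5500 (V=4.4744), down 144.3000 (V=4.7116). Price 4.5334; hedge Δ=-0.0020, bond B=4.8983.
Self-financing check: at every node Δ·S+B equals the discounted successor values.

(0,0): Delta=-0.0020 Bond=4.8983
(1,0): Delta=0.0000 Bond=4.7116
(1,1): Delta=-0.0038 Bond=5.4824
(2,0): Delta=0.0000 Bond=4.8058
(2,1): Delta=0.0000 Bond=4.8058
(2,2): Delta=-0.0074 Bond=6.9352
(3,0): Delta=0.0000 Bond=4.9020
(3,1): Delta=0.0000 Bond=4.9020
(3,2): Delta=0.0000 Bond=4.9020
(3,3): Delta=-0.0142 Bond=10.7843
V0=4.5334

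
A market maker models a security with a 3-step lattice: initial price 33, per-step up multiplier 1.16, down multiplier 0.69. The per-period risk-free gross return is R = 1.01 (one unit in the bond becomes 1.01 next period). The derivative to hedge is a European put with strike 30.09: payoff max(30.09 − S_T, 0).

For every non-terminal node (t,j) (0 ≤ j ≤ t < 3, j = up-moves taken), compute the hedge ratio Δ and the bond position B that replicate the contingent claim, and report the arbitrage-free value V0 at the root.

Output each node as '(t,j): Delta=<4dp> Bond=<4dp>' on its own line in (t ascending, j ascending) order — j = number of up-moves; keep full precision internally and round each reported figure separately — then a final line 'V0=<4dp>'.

The replicating-portfolio and risk-neutral prices coincide; use p* = (1.01−0.69)/(1.16−0.69) = 0.6809 for the latter.
At expiry t=3: V(3,0)=19.2492, V(3,1)=11.8649, V(3,2)=0.0000, V(3,3)=0.0000
(2,0): S=15.7113. Δ = (V_up−V_dn)/(S_up−S_dn) = (11.8649−19.2492)/(18.2251−10.8408) = -1.0000. V = [p*·11.8649 + (1−p*)·19.2492]/1.01 = 14.0808. B = V − Δ·S = 29.7921.
(2,1): S=26.4132. Δ = (V_up−V_dn)/(S_up−S_dn) = (0.0000−11.8649)/(30.6393−18.2251) = -0.9558. V = [p*·0.0000 + (1−p*)·11.8649]/1.01 = 3.7492. B = V − Δ·S = 28.9936.
(2,2): S=44.4048. Δ = (V_up−V_dn)/(S_up−S_dn) = (0.0000−0.0000)/(51.5096−30.6393) = 0.0000. V = [p*·0.0000 + (1−p*)·0.0000]/1.01 = 0.0000. B = V − Δ·S = 0.0000.
(1,0): S=22.7700. Δ = (V_up−V_dn)/(S_up−S_dn) = (3.7492−14.0808)/(26.4132−15.7113) = -0.9654. V = [p*·3.7492 + (1−p*)·14.0808]/1.01 = 6.9767. B = V − Δ·S = 28.9589.
(1,1): S=38.2800. Δ = (V_up−V_dn)/(S_up−S_dn) = (0.0000−3.7492)/(44.4048−26.4132) = -0.2084. V = [p*·0.0000 + (1−p*)·3.7492]/1.01 = 1.1847. B = V − Δ·S = 9.1617.
(0,0): S=33.0000. Δ = (V_up−V_dn)/(S_up−S_dn) = (1.1847−6.9767)/(38.2800−22.7700) = -0.3734. V = [p*·1.1847 + (1−p*)·6.9767]/1.01 = 3.0032. B = V − Δ·S = 15.3267.
Root portfolio cost Δ·33+B reproduces V0=3.0032.

(0,0): Delta=-0.3734 Bond=15.3267
(1,0): Delta=-0.9654 Bond=28.9589
(1,1): Delta=-0.2084 Bond=9.1617
(2,0): Delta=-1.0000 Bond=29.7921
(2,1): Delta=-0.9558 Bond=28.9936
(2,2): Delta=0.0000 Bond=0.0000
V0=3.0032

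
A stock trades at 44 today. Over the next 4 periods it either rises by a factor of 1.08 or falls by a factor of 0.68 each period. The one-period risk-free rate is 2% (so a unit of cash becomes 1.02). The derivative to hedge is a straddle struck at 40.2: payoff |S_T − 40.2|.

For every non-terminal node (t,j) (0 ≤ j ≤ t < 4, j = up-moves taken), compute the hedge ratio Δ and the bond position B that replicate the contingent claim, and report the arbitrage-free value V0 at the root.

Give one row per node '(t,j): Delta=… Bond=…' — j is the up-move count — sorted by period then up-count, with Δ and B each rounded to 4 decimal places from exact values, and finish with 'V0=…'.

(0,0): Delta=0.2930 Bond=-0.7887
(1,0): Delta=-1.0000 Bond=37.8814
(1,1): Delta=0.4366 Bond=-7.6314
(2,0): Delta=-1.0000 Bond=38.6390
(2,1): Delta=-1.0000 Bond=38.6390
(2,2): Delta=0.5963 Bond=-15.9763
(3,0): Delta=-1.0000 Bond=39.4118
(3,1): Delta=-1.0000 Bond=39.4118
(3,2): Delta=-1.0000 Bond=39.4118
(3,3): Delta=0.7736 Bond=-26.1266
V0=12.1022

Since d<R<u, set p* = (R−d)/(u−d) = 0.8500; price each node as the discounted p*-expectation of its children.
Terminal payoffs: V(4,0)=30.7922, V(4,1)=25.2582, V(4,2)=16.4689, V(4,3)=2.5094, V(4,4)=19.6615
Node (3,0) S=13.8350: V=(p*·25.2582+(1−p*)·30.7922)/1.02=25.5768; Δ=(25.2582−30.7922)/(14.9418−9.4078)=-1.0000; B=V−Δ·S=39.4118
Node (3,1) S=21.9732: V=(p*·16.4689+(1−p*)·25.2582)/1.02=17.4385; Δ=(16.4689−25.2582)/(23.7311−14.9418)=-1.0000; B=V−Δ·S=39.4118
Node (3,2) S=34.8987: V=(p*·2.5094+(1−p*)·16.4689)/1.02=4.5131; Δ=(2.5094−16.4689)/(37.6906−23.7311)=-1.0000; B=V−Δ·S=39.4118
Node (3,3) S=55.4273: V=(p*·19.6615+(1−p*)·2.5094)/1.02=16.7536; Δ=(19.6615−2.5094)/(59.8615−37.6906)=0.7736; B=V−Δ·S=-26.1266
Node (2,0) S=20.3456: V=(p*·17.4385+(1−p*)·25.5768)/1.02=18.2934; Δ=(17.4385−25.5768)/(21.9732−13.8350)=-1.0000; B=V−Δ·S=38.6390
Node (2,1) S=32.3136: V=(p*·4.5131+(1−p*)·17.4385)/1.02=6.3254; Δ=(4.5131−17.4385)/(34.8987−21.9732)=-1.0000; B=V−Δ·S=38.6390
Node (2,2) S=51.3216: V=(p*·16.7536+(1−p*)·4.5131)/1.02=14.6250; Δ=(16.7536−4.5131)/(55.4273−34.8987)=0.5963; B=V−Δ·S=-15.9763
Node (1,0) S=29.9200: V=(p*·6.3254+(1−p*)·18.2934)/1.02=7.9614; Δ=(6.3254−18.2934)/(32.3136−20.3456)=-1.0000; B=V−Δ·S=37.8814
Node (1,1) S=47.5200: V=(p*·14.6250+(1−p*)·6.3254)/1.02=13.1177; Δ=(14.6250−6.3254)/(51.3216−32.3136)=0.4366; B=V−Δ·S=-7.6314
Node (0,0) S=44.0000: V=(p*·13.1177+(1−p*)·7.9614)/1.02=12.1022; Δ=(13.1177−7.9614)/(47.5200−29.9200)=0.2930; B=V−Δ·S=-0.7887
Check: Δ(0,0)·S0 + B(0,0) = 12.1022 = V0.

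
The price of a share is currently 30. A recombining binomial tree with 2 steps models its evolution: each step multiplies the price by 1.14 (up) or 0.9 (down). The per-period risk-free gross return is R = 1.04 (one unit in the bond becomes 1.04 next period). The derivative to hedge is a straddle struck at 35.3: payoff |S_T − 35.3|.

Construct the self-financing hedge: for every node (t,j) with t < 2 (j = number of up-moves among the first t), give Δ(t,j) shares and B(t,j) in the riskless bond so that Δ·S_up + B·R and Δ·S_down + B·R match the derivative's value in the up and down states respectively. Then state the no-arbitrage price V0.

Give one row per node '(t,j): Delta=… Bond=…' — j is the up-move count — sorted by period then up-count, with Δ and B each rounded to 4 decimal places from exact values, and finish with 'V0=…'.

(0,0): Delta=-0.4254 Bond=17.7191
(1,0): Delta=-1.0000 Bond=33.9423
(1,1): Delta=-0.1014 Bond=7.3462
V0=4.9574

The replicating-portfolio and risk-neutral prices coincide; use p* = (1.04−0.9)/(1.14−0.9) = 0.5833 for the latter.
Terminal payoffs: V(2,0)=11.0000, V(2,1)=4.5200, V(2,2)=3.6880
Node (1,0) S=27.0000: V=(p*·4.5200+(1−p*)·11.0000)/1.04=6.9423; Δ=(4.5200−11.0000)/(30.7800−24.3000)=-1.0000; B=V−Δ·S=33.9423
Node (1,1) S=34.2000: V=(p*·3.6880+(1−p*)·4.5200)/1.04=3.8795; Δ=(3.6880−4.5200)/(38.9880−30.7800)=-0.1014; B=V−Δ·S=7.3462
Node (0,0) S=30.0000: V=(p*·3.8795+(1−p*)·6.9423)/1.04=4.9574; Δ=(3.8795−6.9423)/(34.2000−27.0000)=-0.4254; B=V−Δ·S=17.7191
The time-0 hedge costs 4.9574, which is the no-arbitrage price.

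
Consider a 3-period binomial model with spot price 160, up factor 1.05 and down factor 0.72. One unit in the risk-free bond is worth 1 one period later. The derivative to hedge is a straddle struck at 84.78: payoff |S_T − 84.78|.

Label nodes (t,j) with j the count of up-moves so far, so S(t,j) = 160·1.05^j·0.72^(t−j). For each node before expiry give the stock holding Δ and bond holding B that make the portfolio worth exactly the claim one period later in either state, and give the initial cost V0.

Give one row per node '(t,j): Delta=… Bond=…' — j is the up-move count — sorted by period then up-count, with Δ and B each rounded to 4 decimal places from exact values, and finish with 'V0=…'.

(0,0): Delta=0.9782 Bond=-81.1190
(1,0): Delta=0.8002 Bond=-60.6172
(1,1): Delta=1.0000 Bond=-84.7800
(2,0): Delta=-0.8311 Bond=74.6948
(2,1): Delta=1.0000 Bond=-84.7800
(2,2): Delta=1.0000 Bond=-84.7800
V0=75.3943

No-arbitrage ⇒ martingale measure with p* = (R−d)/(u−d) = 0.8485.
Terminal payoffs: V(3,0)=25.0603, V(3,1)=2.3112, V(3,2)=42.2280, V(3,3)=100.4400
Node (2,0) S=82.9440: V=(p*·2.3112+(1−p*)·25.0603)/1=5.7580; Δ=(2.3112−25.0603)/(87.0912−59.7197)=-0.8311; B=V−Δ·S=74.6948
Node (2,1) S=120.9600: V=(p*·42.2280+(1−p*)·2.3112)/1=36.1800; Δ=(42.2280−2.3112)/(127.0080−87.0912)=1.0000; B=V−Δ·S=-84.7800
Node (2,2) S=176.4000: V=(p*·100.4400+(1−p*)·42.2280)/1=91.6200; Δ=(100.4400−42.2280)/(185.2200−127.0080)=1.0000; B=V−Δ·S=-84.7800
Node (1,0) S=115.2000: V=(p*·36.1800+(1−p*)·5.7580)/1=31.5706; Δ=(36.1800−5.7580)/(120.9600−82.9440)=0.8002; B=V−Δ·S=-60.6172
Node (1,1) S=168.0000: V=(p*·91.6200+(1−p*)·36.1800)/1=83.2200; Δ=(91.6200−36.1800)/(176.4000−120.9600)=1.0000; B=V−Δ·S=-84.7800
Node (0,0) S=160.0000: V=(p*·83.2200+(1−p*)·31.5706)/1=75.3943; Δ=(83.2200−31.5706)/(168.0000−115.2000)=0.9782; B=V−Δ·S=-81.1190
Root portfolio cost Δ·160+B reproduces V0=75.3943.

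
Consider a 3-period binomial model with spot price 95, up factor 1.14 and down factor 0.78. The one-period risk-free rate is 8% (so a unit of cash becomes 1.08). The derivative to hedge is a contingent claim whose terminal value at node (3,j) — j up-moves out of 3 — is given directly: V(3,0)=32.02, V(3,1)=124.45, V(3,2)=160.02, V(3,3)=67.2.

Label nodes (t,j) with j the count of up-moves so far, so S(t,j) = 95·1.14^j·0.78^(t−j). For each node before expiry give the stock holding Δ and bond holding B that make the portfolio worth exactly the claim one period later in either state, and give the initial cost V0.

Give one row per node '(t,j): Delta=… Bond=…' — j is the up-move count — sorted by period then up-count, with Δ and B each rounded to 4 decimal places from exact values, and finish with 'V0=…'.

Since d<R<u, set p* = (R−d)/(u−d) = 0.8333; price each node as the discounted p*-expectation of its children.
Payoff layer (t=3): V(3,0)=32.0200, V(3,1)=124.4500, V(3,2)=160.0200, V(3,3)=67.2000
Node (2,0) S=57.7980: V=(p*·124.4500+(1−p*)·32.0200)/1.08=100.9676; Δ=(124.4500−32.0200)/(65.8897−45.0824)=4.4422; B=V−Δ·S=-155.7824
Node (2,1) S=84.4740: V=(p*·160.0200+(1−p*)·124.4500)/1.08=142.6775; Δ=(160.0200−124.4500)/(96.3004−65.8897)=1.1697; B=V−Δ·S=43.8719
Node (2,2) S=123.4620: V=(p*·67.2000+(1−p*)·160.0200)/1.08=76.5463; Δ=(67.2000−160.0200)/(140.7467−96.3004)=-2.0884; B=V−Δ·S=334.3796
Node (1,0) S=74.1000: V=(p*·142.6775+(1−p*)·100.9676)/1.08=125.6721; Δ=(142.6775−100.9676)/(84.4740−57.7980)=1.5636; B=V−Δ·S=9.8113
Node (1,1) S=108.3000: V=(p*·76.5463+(1−p*)·142.6775)/1.08=81.0816; Δ=(76.5463−142.6775)/(123.4620−84.4740)=-1.6962; B=V−Δ·S=264.7793
Node (0,0) S=95.0000: V=(p*·81.0816+(1−p*)·125.6721)/1.08=81.9568; Δ=(81.0816−125.6721)/(108.3000−74.1000)=-1.3038; B=V−Δ·S=205.8191
Check: Δ(0,0)·S0 + B(0,0) = 81.9568 = V0.

(0,0): Delta=-1.3038 Bond=205.8191
(1,0): Delta=1.5636 Bond=9.8113
(1,1): Delta=-1.6962 Bond=264.7793
(2,0): Delta=4.4422 Bond=-155.7824
(2,1): Delta=1.1697 Bond=43.8719
(2,2): Delta=-2.0884 Bond=334.3796
V0=81.9568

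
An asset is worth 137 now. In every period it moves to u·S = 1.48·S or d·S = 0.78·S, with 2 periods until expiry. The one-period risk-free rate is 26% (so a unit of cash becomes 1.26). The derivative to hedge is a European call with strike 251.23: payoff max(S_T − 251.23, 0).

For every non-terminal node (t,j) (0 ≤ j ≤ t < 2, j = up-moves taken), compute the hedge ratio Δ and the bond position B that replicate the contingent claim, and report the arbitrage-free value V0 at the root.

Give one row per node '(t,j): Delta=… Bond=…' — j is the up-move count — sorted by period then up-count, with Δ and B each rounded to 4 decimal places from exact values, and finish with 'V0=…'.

(0,0): Delta=0.2772 Bond=-23.5129
(1,0): Delta=0.0000 Bond=0.0000
(1,1): Delta=0.3442 Bond=-43.2049
V0=14.4695

The replicating-portfolio and risk-neutral prices coincide; use p* = (1.26−0.78)/(1.48−0.78) = 0.6857 for the latter.
Terminal values V(2,·): V(2,0)=0.0000, V(2,1)=0.0000, V(2,2)=48.8548
(1,0): S=106.8600. Δ = (V_up−V_dn)/(S_up−S_dn) = (0.0000−0.0000)/(158.1528−83.3508) = 0.0000. V = [p*·0.0000 + (1−p*)·0.0000]/1.26 = 0.0000. B = V − Δ·S = 0.0000.
(1,1): S=202.7600. Δ = (V_up−V_dn)/(S_up−S_dn) = (48.8548−0.0000)/(300.0848−158.1528) = 0.3442. V = [p*·48.8548 + (1−p*)·0.0000]/1.26 = 26.5876. B = V − Δ·S = -43.2049.
(0,0): S=137.0000. Δ = (V_up−V_dn)/(S_up−S_dn) = (26.5876−0.0000)/(202.7600−106.8600) = 0.2772. V = [p*·26.5876 + (1−p*)·0.0000]/1.26 = 14.4695. B = V − Δ·S = -23.5129.
Check: Δ(0,0)·S0 + B(0,0) = 14.4695 = V0.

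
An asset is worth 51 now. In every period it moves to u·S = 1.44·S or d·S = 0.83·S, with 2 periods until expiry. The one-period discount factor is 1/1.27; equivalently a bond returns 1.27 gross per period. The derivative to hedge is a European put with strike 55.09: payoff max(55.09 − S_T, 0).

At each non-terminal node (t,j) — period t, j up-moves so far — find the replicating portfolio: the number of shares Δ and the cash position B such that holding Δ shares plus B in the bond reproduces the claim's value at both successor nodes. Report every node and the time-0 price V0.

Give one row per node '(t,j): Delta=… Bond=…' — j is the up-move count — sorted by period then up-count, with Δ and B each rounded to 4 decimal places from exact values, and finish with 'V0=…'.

Under the risk-neutral measure, an up-move has probability p* = (R−d)/(u−d) = 0.7213 and values discount at R = 1.27.
At expiry t=2: V(2,0)=19.9561, V(2,1)=0.0000, V(2,2)=0.0000
Node (1,0) S=42.3300: V=(p*·0.0000+(1−p*)·19.9561)/1.27=4.3792; Δ=(0.0000−19.9561)/(60.9552−35.1339)=-0.7729; B=V−Δ·S=37.0941
Node (1,1) S=73.4400: V=(p*·0.0000+(1−p*)·0.0000)/1.27=0.0000; Δ=(0.0000−0.0000)/(105.7536−60.9552)=0.0000; B=V−Δ·S=0.0000
Node (0,0) S=51.0000: V=(p*·0.0000+(1−p*)·4.3792)/1.27=0.9610; Δ=(0.0000−4.3792)/(73.4400−42.3300)=-0.1408; B=V−Δ·S=8.1399
Each (Δ,B) replicates both successor values, so the strategy is self-financing and V0 is arbitrage-free.

(0,0): Delta=-0.1408 Bond=8.1399
(1,0): Delta=-0.7729 Bond=37.0941
(1,1): Delta=0.0000 Bond=0.0000
V0=0.9610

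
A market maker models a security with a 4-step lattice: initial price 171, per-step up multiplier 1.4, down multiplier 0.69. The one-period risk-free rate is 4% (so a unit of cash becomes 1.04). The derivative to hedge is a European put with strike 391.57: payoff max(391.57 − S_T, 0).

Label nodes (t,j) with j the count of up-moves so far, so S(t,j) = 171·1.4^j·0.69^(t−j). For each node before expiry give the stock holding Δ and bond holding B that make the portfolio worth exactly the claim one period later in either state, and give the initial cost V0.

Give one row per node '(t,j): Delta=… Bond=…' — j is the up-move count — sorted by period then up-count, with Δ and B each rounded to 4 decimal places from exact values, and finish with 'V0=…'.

No-arbitrage ⇒ martingale measure with p* = (R−d)/(u−d) = 0.4930.
Terminal payoffs: V(4,0)=352.8092, V(4,1)=312.9249, V(4,2)=232.0003, V(4,3)=67.8054, V(4,4)=0.0000
(3,0): S=56.1750. Δ = (V_up−V_dn)/(S_up−S_dn) = (312.9249−352.8092)/(78.6451−38.7608) = -1.0000. V = [p*·312.9249 + (1−p*)·352.8092]/1.04 = 320.3346. B = V − Δ·S = 376.5096.
(3,1): S=113.9783. Δ = (V_up−V_dn)/(S_up−S_dn) = (232.0003−312.9249)/(159.5697−78.6451) = -1.0000. V = [p*·232.0003 + (1−p*)·312.9249]/1.04 = 262.5313. B = V − Δ·S = 376.5096.
(3,2): S=231.2604. Δ = (V_up−V_dn)/(S_up−S_dn) = (67.8054−232.0003)/(323.7646−159.5697) = -1.0000. V = [p*·67.8054 + (1−p*)·232.0003]/1.04 = 145.2492. B = V − Δ·S = 376.5096.
(3,3): S=469.2240. Δ = (V_up−V_dn)/(S_up−S_dn) = (0.0000−67.8054)/(656.9136−323.7646) = -0.2035. V = [p*·0.0000 + (1−p*)·67.8054]/1.04 = 33.0579. B = V − Δ·S = 128.5585.
(2,0): S=81.4131. Δ = (V_up−V_dn)/(S_up−S_dn) = (262.5313−320.3346)/(113.9783−56.1750) = -1.0000. V = [p*·262.5313 + (1−p*)·320.3346]/1.04 = 280.6154. B = V − Δ·S = 362.0285.
(2,1): S=165.1860. Δ = (V_up−V_dn)/(S_up−S_dn) = (145.2492−262.5313)/(231.2604−113.9783) = -1.0000. V = [p*·145.2492 + (1−p*)·262.5313]/1.04 = 196.8425. B = V − Δ·S = 362.0285.
(2,2): S=335.1600. Δ = (V_up−V_dn)/(S_up−S_dn) = (33.0579−145.2492)/(469.2240−231.2604) = -0.4715. V = [p*·33.0579 + (1−p*)·145.2492]/1.04 = 86.4843. B = V − Δ·S = 244.5002.
(1,0): S=117.9900. Δ = (V_up−V_dn)/(S_up−S_dn) = (196.8425−280.6154)/(165.1860−81.4131) = -1.0000. V = [p*·196.8425 + (1−p*)·280.6154]/1.04 = 230.1143. B = V − Δ·S = 348.1043.
(1,1): S=239.4000. Δ = (V_up−V_dn)/(S_up−S_dn) = (86.4843−196.8425)/(335.1600−165.1860) = -0.6493. V = [p*·86.4843 + (1−p*)·196.8425]/1.04 = 136.9621. B = V − Δ·S = 292.3962.
(0,0): S=171.0000. Δ = (V_up−V_dn)/(S_up−S_dn) = (136.9621−230.1143)/(239.4000−117.9900) = -0.7673. V = [p*·136.9621 + (1−p*)·230.1143]/1.04 = 177.1098. B = V − Δ·S = 308.3101.
The time-0 hedge costs 177.1098, which is the no-arbitrage price.

(0,0): Delta=-0.7673 Bond=308.3101
(1,0): Delta=-1.0000 Bond=348.1043
(1,1): Delta=-0.6493 Bond=292.3962
(2,0): Delta=-1.0000 Bond=362.0285
(2,1): Delta=-1.0000 Bond=362.0285
(2,2): Delta=-0.4715 Bond=244.5002
(3,0): Delta=-1.0000 Bond=376.5096
(3,1): Delta=-1.0000 Bond=376.5096
(3,2): Delta=-1.0000 Bond=376.5096
(3,3): Delta=-0.2035 Bond=128.5585
V0=177.1098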